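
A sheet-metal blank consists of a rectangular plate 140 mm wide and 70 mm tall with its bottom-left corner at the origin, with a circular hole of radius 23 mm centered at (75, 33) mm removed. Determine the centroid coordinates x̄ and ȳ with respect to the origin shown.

x̄ = 68.98 mm, ȳ = 35.41 mm

plate: A = 140 × 70 = 9800.00, centroid at (70.00, 35.00).
hole: A = −π·23² = -1661.90, centroid at (75.00, 33.00).
ΣA = 8138.10 mm²
ΣAx̄ = (9800.00)(70.00) + (-1661.90)(75.00) = 561357.31 mm³
ΣAȳ = (9800.00)(35.00) + (-1661.90)(33.00) = 288157.22 mm³
x̄ = 561357.31 / 8138.10 = 68.98 mm
ȳ = 288157.22 / 8138.10 = 35.41 mm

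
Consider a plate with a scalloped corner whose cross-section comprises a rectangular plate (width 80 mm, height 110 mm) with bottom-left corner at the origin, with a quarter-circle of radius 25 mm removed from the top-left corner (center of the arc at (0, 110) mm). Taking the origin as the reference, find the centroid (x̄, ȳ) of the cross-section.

x̄ = 41.74 mm, ȳ = 52.38 mm

Part | A | x̄ᵢ | ȳᵢ | A·x̄ᵢ | A·ȳᵢ
plate | 8800.00 | 40.00 | 55.00 | 352000.00 | 484000.00
removed quarter-circle | -490.87 | 10.61 | 99.39 | -5208.33 | -48787.79
Σ | 8309.13 |  |  | 346791.67 | 435212.21
x̄ = 346791.67 / 8309.13 = 41.74 mm
ȳ = 435212.21 / 8309.13 = 52.38 mm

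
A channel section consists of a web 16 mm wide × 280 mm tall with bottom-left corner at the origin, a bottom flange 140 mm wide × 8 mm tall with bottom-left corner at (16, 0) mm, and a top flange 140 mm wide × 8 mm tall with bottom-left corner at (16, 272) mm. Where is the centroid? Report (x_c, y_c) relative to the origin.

web: A = 16 × 280 = 4480.00, centroid at (8.00, 140.00).
bottom flange: A = 140 × 8 = 1120.00, centroid at (86.00, 4.00).
top flange: A = 140 × 8 = 1120.00, centroid at (86.00, 276.00).
ΣA = 6720.00 mm²
ΣAx_c = (4480.00)(8.00) + (1120.00)(86.00) + (1120.00)(86.00) = 228480.00 mm³
ΣAy_c = (4480.00)(140.00) + (1120.00)(4.00) + (1120.00)(276.00) = 940800.00 mm³
x_c = 228480.00 / 6720.00 = 34.00 mm
y_c = 940800.00 / 6720.00 = 140.00 mm

x_c = 34.00 mm, y_c = 140.00 mm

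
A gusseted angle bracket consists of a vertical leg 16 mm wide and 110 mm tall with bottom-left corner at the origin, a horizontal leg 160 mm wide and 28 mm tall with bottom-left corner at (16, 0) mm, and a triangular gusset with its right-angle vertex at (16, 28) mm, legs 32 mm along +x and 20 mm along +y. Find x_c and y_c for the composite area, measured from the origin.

x_c = 69.01 mm, y_c = 26.01 mm

vertical leg: A = 16 × 110 = 1760.00, centroid at (8.00, 55.00).
horizontal leg: A = 160 × 28 = 4480.00, centroid at (96.00, 14.00).
gusset: A = ½·32·20 = 320.00, centroid at (26.67, 34.67).
ΣA = 6560.00 mm²
ΣAx_c = (1760.00)(8.00) + (4480.00)(96.00) + (320.00)(26.67) = 452693.33 mm³
ΣAy_c = (1760.00)(55.00) + (4480.00)(14.00) + (320.00)(34.67) = 170613.33 mm³
x_c = 452693.33 / 6560.00 = 69.01 mm
y_c = 170613.33 / 6560.00 = 26.01 mm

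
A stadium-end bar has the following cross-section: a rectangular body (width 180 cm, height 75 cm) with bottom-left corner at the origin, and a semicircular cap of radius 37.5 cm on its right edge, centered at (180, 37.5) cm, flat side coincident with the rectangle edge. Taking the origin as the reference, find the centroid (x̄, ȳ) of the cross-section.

x̄ = 104.89 cm, ȳ = 37.50 cm

Part | A | x̄ᵢ | ȳᵢ | A·x̄ᵢ | A·ȳᵢ
rectangular body | 13500.00 | 90.00 | 37.50 | 1215000.00 | 506250.00
semicircular end | 2208.93 | 195.92 | 37.50 | 432764.07 | 82834.96
Σ | 15708.93 |  |  | 1647764.07 | 589084.96
x̄ = 1647764.07 / 15708.93 = 104.89 cm
ȳ = 589084.96 / 15708.93 = 37.50 cm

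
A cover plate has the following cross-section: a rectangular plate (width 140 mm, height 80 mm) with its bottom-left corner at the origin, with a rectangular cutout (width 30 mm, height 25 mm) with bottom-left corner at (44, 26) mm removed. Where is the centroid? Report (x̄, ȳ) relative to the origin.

plate: A = 140 × 80 = 11200.00, centroid at (70.00, 40.00).
hole: A = −(30 × 25) = -750.00, centroid at (59.00, 38.50).
ΣA = 10450.00 mm², ΣAx̄ = 739750.00 mm³, ΣAȳ = 419125.00 mm³.
x̄ = 739750.00/10450.00 = 70.79 mm; ȳ = 419125.00/10450.00 = 40.11 mm.

x̄ = 70.79 mm, ȳ = 40.11 mm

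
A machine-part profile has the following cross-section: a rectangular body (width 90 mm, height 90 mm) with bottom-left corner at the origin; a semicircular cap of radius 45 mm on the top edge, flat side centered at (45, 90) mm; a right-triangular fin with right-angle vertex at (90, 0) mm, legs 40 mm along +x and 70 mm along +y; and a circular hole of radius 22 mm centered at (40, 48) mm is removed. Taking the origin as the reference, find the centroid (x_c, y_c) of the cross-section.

x_c = 53.00 mm, y_c = 60.14 mm

Part | A | x̄ᵢ | ȳᵢ | A·x̄ᵢ | A·ȳᵢ
rectangular body | 8100.00 | 45.00 | 45.00 | 364500.00 | 364500.00
semicircular top | 3180.86 | 45.00 | 109.10 | 143138.82 | 347027.63
triangular fin | 1400.00 | 103.33 | 23.33 | 144666.67 | 32666.67
hole | -1520.53 | 40.00 | 48.00 | -60821.23 | -72985.48
Σ | 11160.33 |  |  | 591484.25 | 671208.82
x_c = 591484.25 / 11160.33 = 53.00 mm
y_c = 671208.82 / 11160.33 = 60.14 mm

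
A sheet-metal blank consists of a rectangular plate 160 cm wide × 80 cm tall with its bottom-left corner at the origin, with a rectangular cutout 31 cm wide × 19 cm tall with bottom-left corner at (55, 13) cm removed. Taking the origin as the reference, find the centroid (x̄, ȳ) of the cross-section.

x̄ = 80.46 cm, ȳ = 40.84 cm

Part | A | x̄ᵢ | ȳᵢ | A·x̄ᵢ | A·ȳᵢ
plate | 12800.00 | 80.00 | 40.00 | 1024000.00 | 512000.00
hole | -589.00 | 70.50 | 22.50 | -41524.50 | -13252.50
Σ | 12211.00 |  |  | 982475.50 | 498747.50
x̄ = 982475.50 / 12211.00 = 80.46 cm
ȳ = 498747.50 / 12211.00 = 40.84 cm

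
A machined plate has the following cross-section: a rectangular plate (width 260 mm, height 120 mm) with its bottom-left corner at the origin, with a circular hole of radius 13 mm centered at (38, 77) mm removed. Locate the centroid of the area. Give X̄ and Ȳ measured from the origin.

plate: A = 260 × 120 = 31200.00, centroid at (130.00, 60.00).
hole: A = −π·13² = -530.93, centroid at (38.00, 77.00).
ΣA = 30669.07 mm², ΣAX̄ = 4035824.69 mm³, ΣAȲ = 1831118.45 mm³.
X̄ = 4035824.69/30669.07 = 131.59 mm; Ȳ = 1831118.45/30669.07 = 59.71 mm.

X̄ = 131.59 mm, Ȳ = 59.71 mm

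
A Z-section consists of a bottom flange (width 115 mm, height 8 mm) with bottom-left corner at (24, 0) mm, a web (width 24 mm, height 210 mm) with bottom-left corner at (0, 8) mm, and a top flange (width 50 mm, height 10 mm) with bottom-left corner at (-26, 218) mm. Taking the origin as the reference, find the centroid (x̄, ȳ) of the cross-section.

x̄ = 20.89 mm, ȳ = 105.99 mm

bottom flange: A = 115 × 8 = 920.00, centroid at (81.50, 4.00).
web: A = 24 × 210 = 5040.00, centroid at (12.00, 113.00).
top flange: A = 50 × 10 = 500.00, centroid at (-1.00, 223.00).
ΣA = 6460.00 mm², ΣAx̄ = 134960.00 mm³, ΣAȳ = 684700.00 mm³.
x̄ = 134960.00/6460.00 = 20.89 mm; ȳ = 684700.00/6460.00 = 105.99 mm.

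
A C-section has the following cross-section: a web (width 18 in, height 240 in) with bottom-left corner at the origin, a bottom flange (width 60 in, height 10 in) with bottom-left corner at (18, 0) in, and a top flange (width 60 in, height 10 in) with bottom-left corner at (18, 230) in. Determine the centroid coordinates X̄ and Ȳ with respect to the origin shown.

web: A = 18 × 240 = 4320.00, centroid at (9.00, 120.00).
bottom flange: A = 60 × 10 = 600.00, centroid at (48.00, 5.00).
top flange: A = 60 × 10 = 600.00, centroid at (48.00, 235.00).
ΣA = 5520.00 in², ΣAX̄ = 96480.00 in³, ΣAȲ = 662400.00 in³.
X̄ = 96480.00/5520.00 = 17.48 in; Ȳ = 662400.00/5520.00 = 120.00 in.

X̄ = 17.48 in, Ȳ = 120.00 in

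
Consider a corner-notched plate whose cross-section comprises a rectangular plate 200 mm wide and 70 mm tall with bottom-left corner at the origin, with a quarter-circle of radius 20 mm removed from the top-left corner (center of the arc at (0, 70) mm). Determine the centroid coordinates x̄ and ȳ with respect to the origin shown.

Part | A | x̄ᵢ | ȳᵢ | A·x̄ᵢ | A·ȳᵢ
plate | 14000.00 | 100.00 | 35.00 | 1400000.00 | 490000.00
removed quarter-circle | -314.16 | 8.49 | 61.51 | -2666.67 | -19324.48
Σ | 13685.84 |  |  | 1397333.33 | 470675.52
x̄ = 1397333.33 / 13685.84 = 102.10 mm
ȳ = 470675.52 / 13685.84 = 34.39 mm

x̄ = 102.10 mm, ȳ = 34.39 mm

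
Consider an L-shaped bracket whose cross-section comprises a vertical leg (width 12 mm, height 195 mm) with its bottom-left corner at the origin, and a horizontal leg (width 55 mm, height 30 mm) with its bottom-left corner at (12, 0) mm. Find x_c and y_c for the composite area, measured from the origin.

x_c = 19.85 mm, y_c = 63.38 mm

vertical leg: A = 12 × 195 = 2340.00, centroid at (6.00, 97.50).
horizontal leg: A = 55 × 30 = 1650.00, centroid at (39.50, 15.00).
ΣA = 3990.00 mm²
ΣAx_c = (2340.00)(6.00) + (1650.00)(39.50) = 79215.00 mm³
ΣAy_c = (2340.00)(97.50) + (1650.00)(15.00) = 252900.00 mm³
x_c = 79215.00 / 3990.00 = 19.85 mm
y_c = 252900.00 / 3990.00 = 63.38 mm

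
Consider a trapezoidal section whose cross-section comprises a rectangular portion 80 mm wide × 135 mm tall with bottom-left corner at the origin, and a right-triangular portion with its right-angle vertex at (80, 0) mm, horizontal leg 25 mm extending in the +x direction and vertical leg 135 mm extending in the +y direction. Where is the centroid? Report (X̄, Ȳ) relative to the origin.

X̄ = 46.53 mm, Ȳ = 64.46 mm

Part | A | x̄ᵢ | ȳᵢ | A·x̄ᵢ | A·ȳᵢ
rectangular portion | 10800.00 | 40.00 | 67.50 | 432000.00 | 729000.00
triangular portion | 1687.50 | 88.33 | 45.00 | 149062.50 | 75937.50
Σ | 12487.50 |  |  | 581062.50 | 804937.50
X̄ = 581062.50 / 12487.50 = 46.53 mm
Ȳ = 804937.50 / 12487.50 = 64.46 mm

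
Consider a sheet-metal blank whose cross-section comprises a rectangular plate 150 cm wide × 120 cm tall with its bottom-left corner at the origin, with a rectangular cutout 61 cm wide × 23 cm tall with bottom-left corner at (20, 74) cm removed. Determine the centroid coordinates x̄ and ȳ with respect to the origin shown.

x̄ = 77.07 cm, ȳ = 57.84 cm

Part | A | x̄ᵢ | ȳᵢ | A·x̄ᵢ | A·ȳᵢ
plate | 18000.00 | 75.00 | 60.00 | 1350000.00 | 1080000.00
hole | -1403.00 | 50.50 | 85.50 | -70851.50 | -119956.50
Σ | 16597.00 |  |  | 1279148.50 | 960043.50
x̄ = 1279148.50 / 16597.00 = 77.07 cm
ȳ = 960043.50 / 16597.00 = 57.84 cm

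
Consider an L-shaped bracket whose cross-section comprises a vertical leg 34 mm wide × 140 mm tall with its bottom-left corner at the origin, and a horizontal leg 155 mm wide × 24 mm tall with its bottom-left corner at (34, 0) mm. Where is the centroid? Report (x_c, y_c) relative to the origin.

vertical leg: A = 34 × 140 = 4760.00, centroid at (17.00, 70.00).
horizontal leg: A = 155 × 24 = 3720.00, centroid at (111.50, 12.00).
ΣA = 8480.00 mm²
ΣAx_c = (4760.00)(17.00) + (3720.00)(111.50) = 495700.00 mm³
ΣAy_c = (4760.00)(70.00) + (3720.00)(12.00) = 377840.00 mm³
x_c = 495700.00 / 8480.00 = 58.46 mm
y_c = 377840.00 / 8480.00 = 44.56 mm

x_c = 58.46 mm, y_c = 44.56 mm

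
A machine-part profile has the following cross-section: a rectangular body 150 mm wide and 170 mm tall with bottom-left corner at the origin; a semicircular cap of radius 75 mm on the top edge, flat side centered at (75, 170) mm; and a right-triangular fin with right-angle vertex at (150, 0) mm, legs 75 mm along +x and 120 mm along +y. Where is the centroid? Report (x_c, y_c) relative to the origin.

rectangular body: A = 150 × 170 = 25500.00, centroid at (75.00, 85.00).
semicircular top: A = ½π·75² = 8835.73, centroid at (75.00, 201.83).
triangular fin: A = ½·75·120 = 4500.00, centroid at (175.00, 40.00).
ΣA = 38835.73 mm², ΣAx_c = 3362679.70 mm³, ΣAy_c = 4130823.99 mm³.
x_c = 3362679.70/38835.73 = 86.59 mm; y_c = 4130823.99/38835.73 = 106.37 mm.

x_c = 86.59 mm, y_c = 106.37 mm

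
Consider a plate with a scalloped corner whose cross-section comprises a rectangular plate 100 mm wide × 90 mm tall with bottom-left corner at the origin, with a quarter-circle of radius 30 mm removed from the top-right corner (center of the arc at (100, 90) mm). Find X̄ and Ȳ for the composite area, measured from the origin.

X̄ = 46.82 mm, Ȳ = 42.25 mm

Part | A | x̄ᵢ | ȳᵢ | A·x̄ᵢ | A·ȳᵢ
plate | 9000.00 | 50.00 | 45.00 | 450000.00 | 405000.00
removed quarter-circle | -706.86 | 87.27 | 77.27 | -61685.83 | -54617.25
Σ | 8293.14 |  |  | 388314.17 | 350382.75
X̄ = 388314.17 / 8293.14 = 46.82 mm
Ȳ = 350382.75 / 8293.14 = 42.25 mm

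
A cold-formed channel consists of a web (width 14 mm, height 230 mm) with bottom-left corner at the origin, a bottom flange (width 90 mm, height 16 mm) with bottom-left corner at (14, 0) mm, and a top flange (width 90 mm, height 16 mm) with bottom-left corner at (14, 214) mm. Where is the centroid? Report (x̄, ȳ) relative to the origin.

web: A = 14 × 230 = 3220.00, centroid at (7.00, 115.00).
bottom flange: A = 90 × 16 = 1440.00, centroid at (59.00, 8.00).
top flange: A = 90 × 16 = 1440.00, centroid at (59.00, 222.00).
ΣA = 6100.00 mm², ΣAx̄ = 192460.00 mm³, ΣAȳ = 701500.00 mm³.
x̄ = 192460.00/6100.00 = 31.55 mm; ȳ = 701500.00/6100.00 = 115.00 mm.

x̄ = 31.55 mm, ȳ = 115.00 mm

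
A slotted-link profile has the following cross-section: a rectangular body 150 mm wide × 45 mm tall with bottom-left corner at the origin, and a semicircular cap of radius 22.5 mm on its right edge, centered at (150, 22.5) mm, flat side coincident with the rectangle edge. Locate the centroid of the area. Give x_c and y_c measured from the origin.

x_c = 83.91 mm, y_c = 22.50 mm

Part | A | x̄ᵢ | ȳᵢ | A·x̄ᵢ | A·ȳᵢ
rectangular body | 6750.00 | 75.00 | 22.50 | 506250.00 | 151875.00
semicircular end | 795.22 | 159.55 | 22.50 | 126876.10 | 17892.35
Σ | 7545.22 |  |  | 633126.10 | 169767.35
x_c = 633126.10 / 7545.22 = 83.91 mm
y_c = 169767.35 / 7545.22 = 22.50 mm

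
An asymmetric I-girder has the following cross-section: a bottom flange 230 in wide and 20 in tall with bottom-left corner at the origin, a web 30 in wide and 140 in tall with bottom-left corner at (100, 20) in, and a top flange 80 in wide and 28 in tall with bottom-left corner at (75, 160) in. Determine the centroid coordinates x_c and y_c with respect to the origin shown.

bottom flange: A = 230 × 20 = 4600.00, centroid at (115.00, 10.00).
web: A = 30 × 140 = 4200.00, centroid at (115.00, 90.00).
top flange: A = 80 × 28 = 2240.00, centroid at (115.00, 174.00).
ΣA = 11040.00 in²
ΣAx_c = (4600.00)(115.00) + (4200.00)(115.00) + (2240.00)(115.00) = 1269600.00 in³
ΣAy_c = (4600.00)(10.00) + (4200.00)(90.00) + (2240.00)(174.00) = 813760.00 in³
x_c = 1269600.00 / 11040.00 = 115.00 in
y_c = 813760.00 / 11040.00 = 73.71 in

x_c = 115.00 in, y_c = 73.71 in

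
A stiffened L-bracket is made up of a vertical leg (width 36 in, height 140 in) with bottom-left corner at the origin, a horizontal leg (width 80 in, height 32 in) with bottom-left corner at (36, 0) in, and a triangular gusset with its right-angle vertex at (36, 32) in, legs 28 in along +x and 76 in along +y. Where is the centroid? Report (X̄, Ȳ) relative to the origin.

X̄ = 38.49 in, Ȳ = 52.49 in

vertical leg: A = 36 × 140 = 5040.00, centroid at (18.00, 70.00).
horizontal leg: A = 80 × 32 = 2560.00, centroid at (76.00, 16.00).
gusset: A = ½·28·76 = 1064.00, centroid at (45.33, 57.33).
ΣA = 8664.00 in²
ΣAX̄ = (5040.00)(18.00) + (2560.00)(76.00) + (1064.00)(45.33) = 333514.67 in³
ΣAȲ = (5040.00)(70.00) + (2560.00)(16.00) + (1064.00)(57.33) = 454762.67 in³
X̄ = 333514.67 / 8664.00 = 38.49 in
Ȳ = 454762.67 / 8664.00 = 52.49 in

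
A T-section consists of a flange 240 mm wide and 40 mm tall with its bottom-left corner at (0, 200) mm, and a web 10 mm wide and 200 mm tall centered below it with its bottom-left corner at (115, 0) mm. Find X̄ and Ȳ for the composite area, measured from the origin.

Part | A | x̄ᵢ | ȳᵢ | A·x̄ᵢ | A·ȳᵢ
web | 2000.00 | 120.00 | 100.00 | 240000.00 | 200000.00
flange | 9600.00 | 120.00 | 220.00 | 1152000.00 | 2112000.00
Σ | 11600.00 |  |  | 1392000.00 | 2312000.00
X̄ = 1392000.00 / 11600.00 = 120.00 mm
Ȳ = 2312000.00 / 11600.00 = 199.31 mm

X̄ = 120.00 mm, Ȳ = 199.31 mm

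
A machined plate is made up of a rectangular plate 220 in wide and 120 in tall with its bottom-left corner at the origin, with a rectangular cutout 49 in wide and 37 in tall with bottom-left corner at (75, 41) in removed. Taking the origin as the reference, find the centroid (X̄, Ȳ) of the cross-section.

Part | A | x̄ᵢ | ȳᵢ | A·x̄ᵢ | A·ȳᵢ
plate | 26400.00 | 110.00 | 60.00 | 2904000.00 | 1584000.00
hole | -1813.00 | 99.50 | 59.50 | -180393.50 | -107873.50
Σ | 24587.00 |  |  | 2723606.50 | 1476126.50
X̄ = 2723606.50 / 24587.00 = 110.77 in
Ȳ = 1476126.50 / 24587.00 = 60.04 in

X̄ = 110.77 in, Ȳ = 60.04 in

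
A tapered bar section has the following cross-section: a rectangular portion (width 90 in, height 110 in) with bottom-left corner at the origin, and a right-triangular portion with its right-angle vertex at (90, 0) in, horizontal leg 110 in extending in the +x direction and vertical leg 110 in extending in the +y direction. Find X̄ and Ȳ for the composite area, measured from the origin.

rectangular portion: A = 90 × 110 = 9900.00, centroid at (45.00, 55.00).
triangular portion: A = ½·110·110 = 6050.00, centroid at (126.67, 36.67).
ΣA = 15950.00 in², ΣAX̄ = 1211833.33 in³, ΣAȲ = 766333.33 in³.
X̄ = 1211833.33/15950.00 = 75.98 in; Ȳ = 766333.33/15950.00 = 48.05 in.

X̄ = 75.98 in, Ȳ = 48.05 in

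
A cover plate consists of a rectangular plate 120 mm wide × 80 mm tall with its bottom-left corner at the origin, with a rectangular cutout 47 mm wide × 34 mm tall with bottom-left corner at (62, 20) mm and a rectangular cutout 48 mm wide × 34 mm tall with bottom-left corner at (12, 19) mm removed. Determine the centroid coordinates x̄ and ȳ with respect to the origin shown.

plate: A = 120 × 80 = 9600.00, centroid at (60.00, 40.00).
hole 1: A = −(47 × 34) = -1598.00, centroid at (85.50, 37.00).
hole 2: A = −(48 × 34) = -1632.00, centroid at (36.00, 36.00).
ΣA = 6370.00 mm²
ΣAx̄ = (9600.00)(60.00) + (-1598.00)(85.50) + (-1632.00)(36.00) = 380619.00 mm³
ΣAȳ = (9600.00)(40.00) + (-1598.00)(37.00) + (-1632.00)(36.00) = 266122.00 mm³
x̄ = 380619.00 / 6370.00 = 59.75 mm
ȳ = 266122.00 / 6370.00 = 41.78 mm

x̄ = 59.75 mm, ȳ = 41.78 mm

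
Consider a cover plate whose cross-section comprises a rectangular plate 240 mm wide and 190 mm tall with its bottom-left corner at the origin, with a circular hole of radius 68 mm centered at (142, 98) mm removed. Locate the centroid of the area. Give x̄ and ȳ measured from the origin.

plate: A = 240 × 190 = 45600.00, centroid at (120.00, 95.00).
hole: A = −π·68² = -14526.72, centroid at (142.00, 98.00).
ΣA = 31073.28 mm²
ΣAx̄ = (45600.00)(120.00) + (-14526.72)(142.00) = 3409205.13 mm³
ΣAȳ = (45600.00)(95.00) + (-14526.72)(98.00) = 2908381.01 mm³
x̄ = 3409205.13 / 31073.28 = 109.72 mm
ȳ = 2908381.01 / 31073.28 = 93.60 mm

x̄ = 109.72 mm, ȳ = 93.60 mm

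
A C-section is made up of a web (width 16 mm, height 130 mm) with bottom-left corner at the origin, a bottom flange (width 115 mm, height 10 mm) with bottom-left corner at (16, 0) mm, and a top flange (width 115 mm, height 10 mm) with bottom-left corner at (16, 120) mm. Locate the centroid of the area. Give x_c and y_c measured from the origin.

web: A = 16 × 130 = 2080.00, centroid at (8.00, 65.00).
bottom flange: A = 115 × 10 = 1150.00, centroid at (73.50, 5.00).
top flange: A = 115 × 10 = 1150.00, centroid at (73.50, 125.00).
ΣA = 4380.00 mm², ΣAx_c = 185690.00 mm³, ΣAy_c = 284700.00 mm³.
x_c = 185690.00/4380.00 = 42.39 mm; y_c = 284700.00/4380.00 = 65.00 mm.

x_c = 42.39 mm, y_c = 65.00 mm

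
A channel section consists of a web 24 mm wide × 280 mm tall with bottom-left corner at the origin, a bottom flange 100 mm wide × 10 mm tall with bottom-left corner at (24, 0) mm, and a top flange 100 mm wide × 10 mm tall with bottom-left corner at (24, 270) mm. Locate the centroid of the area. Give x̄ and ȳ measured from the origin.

web: A = 24 × 280 = 6720.00, centroid at (12.00, 140.00).
bottom flange: A = 100 × 10 = 1000.00, centroid at (74.00, 5.00).
top flange: A = 100 × 10 = 1000.00, centroid at (74.00, 275.00).
ΣA = 8720.00 mm², ΣAx̄ = 228640.00 mm³, ΣAȳ = 1220800.00 mm³.
x̄ = 228640.00/8720.00 = 26.22 mm; ȳ = 1220800.00/8720.00 = 140.00 mm.

x̄ = 26.22 mm, ȳ = 140.00 mm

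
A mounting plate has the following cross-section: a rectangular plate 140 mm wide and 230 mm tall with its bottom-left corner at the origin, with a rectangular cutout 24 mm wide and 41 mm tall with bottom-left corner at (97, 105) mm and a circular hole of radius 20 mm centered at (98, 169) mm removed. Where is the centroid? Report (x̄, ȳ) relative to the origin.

plate: A = 140 × 230 = 32200.00, centroid at (70.00, 115.00).
hole 1: A = −(24 × 41) = -984.00, centroid at (109.00, 125.50).
hole 2: A = −π·20² = -1256.64, centroid at (98.00, 169.00).
ΣA = 29959.36 mm², ΣAx̄ = 2023593.57 mm³, ΣAȳ = 3367136.34 mm³.
x̄ = 2023593.57/29959.36 = 67.54 mm; ȳ = 3367136.34/29959.36 = 112.39 mm.

x̄ = 67.54 mm, ȳ = 112.39 mm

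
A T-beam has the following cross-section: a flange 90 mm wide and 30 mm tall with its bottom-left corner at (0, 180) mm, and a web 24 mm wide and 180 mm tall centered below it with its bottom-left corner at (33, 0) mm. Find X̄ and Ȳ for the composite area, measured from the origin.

X̄ = 45.00 mm, Ȳ = 130.38 mm

web: A = 24 × 180 = 4320.00, centroid at (45.00, 90.00).
flange: A = 90 × 30 = 2700.00, centroid at (45.00, 195.00).
ΣA = 7020.00 mm², ΣAX̄ = 315900.00 mm³, ΣAȲ = 915300.00 mm³.
X̄ = 315900.00/7020.00 = 45.00 mm; Ȳ = 915300.00/7020.00 = 130.38 mm.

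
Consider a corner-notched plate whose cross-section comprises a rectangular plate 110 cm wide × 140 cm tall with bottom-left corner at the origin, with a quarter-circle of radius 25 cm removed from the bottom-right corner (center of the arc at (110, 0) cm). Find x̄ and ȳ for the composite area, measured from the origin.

Part | A | x̄ᵢ | ȳᵢ | A·x̄ᵢ | A·ȳᵢ
plate | 15400.00 | 55.00 | 70.00 | 847000.00 | 1078000.00
removed quarter-circle | -490.87 | 99.39 | 10.61 | -48787.79 | -5208.33
Σ | 14909.13 |  |  | 798212.21 | 1072791.67
x̄ = 798212.21 / 14909.13 = 53.54 cm
ȳ = 1072791.67 / 14909.13 = 71.96 cm

x̄ = 53.54 cm, ȳ = 71.96 cm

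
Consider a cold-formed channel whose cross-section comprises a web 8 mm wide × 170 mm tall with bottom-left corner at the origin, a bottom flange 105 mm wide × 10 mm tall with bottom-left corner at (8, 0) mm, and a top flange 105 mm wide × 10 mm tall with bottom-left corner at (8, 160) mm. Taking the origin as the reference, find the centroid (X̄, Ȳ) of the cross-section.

X̄ = 38.29 mm, Ȳ = 85.00 mm

Part | A | x̄ᵢ | ȳᵢ | A·x̄ᵢ | A·ȳᵢ
web | 1360.00 | 4.00 | 85.00 | 5440.00 | 115600.00
bottom flange | 1050.00 | 60.50 | 5.00 | 63525.00 | 5250.00
top flange | 1050.00 | 60.50 | 165.00 | 63525.00 | 173250.00
Σ | 3460.00 |  |  | 132490.00 | 294100.00
X̄ = 132490.00 / 3460.00 = 38.29 mm
Ȳ = 294100.00 / 3460.00 = 85.00 mm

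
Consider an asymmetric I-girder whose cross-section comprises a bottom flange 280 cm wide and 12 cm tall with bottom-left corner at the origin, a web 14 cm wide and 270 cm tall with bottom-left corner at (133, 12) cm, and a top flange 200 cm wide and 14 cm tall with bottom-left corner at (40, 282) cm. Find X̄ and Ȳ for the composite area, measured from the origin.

bottom flange: A = 280 × 12 = 3360.00, centroid at (140.00, 6.00).
web: A = 14 × 270 = 3780.00, centroid at (140.00, 147.00).
top flange: A = 200 × 14 = 2800.00, centroid at (140.00, 289.00).
ΣA = 9940.00 cm²
ΣAX̄ = (3360.00)(140.00) + (3780.00)(140.00) + (2800.00)(140.00) = 1391600.00 cm³
ΣAȲ = (3360.00)(6.00) + (3780.00)(147.00) + (2800.00)(289.00) = 1385020.00 cm³
X̄ = 1391600.00 / 9940.00 = 140.00 cm
Ȳ = 1385020.00 / 9940.00 = 139.34 cm

X̄ = 140.00 cm, Ȳ = 139.34 cm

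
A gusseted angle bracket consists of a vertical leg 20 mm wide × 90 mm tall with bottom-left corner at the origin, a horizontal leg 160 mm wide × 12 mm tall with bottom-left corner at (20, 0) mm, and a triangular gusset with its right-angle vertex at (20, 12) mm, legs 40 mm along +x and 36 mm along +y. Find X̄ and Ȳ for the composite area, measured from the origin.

X̄ = 52.70 mm, Ȳ = 24.73 mm

vertical leg: A = 20 × 90 = 1800.00, centroid at (10.00, 45.00).
horizontal leg: A = 160 × 12 = 1920.00, centroid at (100.00, 6.00).
gusset: A = ½·40·36 = 720.00, centroid at (33.33, 24.00).
ΣA = 4440.00 mm²
ΣAX̄ = (1800.00)(10.00) + (1920.00)(100.00) + (720.00)(33.33) = 234000.00 mm³
ΣAȲ = (1800.00)(45.00) + (1920.00)(6.00) + (720.00)(24.00) = 109800.00 mm³
X̄ = 234000.00 / 4440.00 = 52.70 mm
Ȳ = 109800.00 / 4440.00 = 24.73 mm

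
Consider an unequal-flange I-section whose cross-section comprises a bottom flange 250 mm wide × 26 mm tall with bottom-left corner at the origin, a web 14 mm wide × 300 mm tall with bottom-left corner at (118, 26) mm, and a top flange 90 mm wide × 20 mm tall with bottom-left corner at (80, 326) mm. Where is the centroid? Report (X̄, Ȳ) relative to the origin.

Part | A | x̄ᵢ | ȳᵢ | A·x̄ᵢ | A·ȳᵢ
bottom flange | 6500.00 | 125.00 | 13.00 | 812500.00 | 84500.00
web | 4200.00 | 125.00 | 176.00 | 525000.00 | 739200.00
top flange | 1800.00 | 125.00 | 336.00 | 225000.00 | 604800.00
Σ | 12500.00 |  |  | 1562500.00 | 1428500.00
X̄ = 1562500.00 / 12500.00 = 125.00 mm
Ȳ = 1428500.00 / 12500.00 = 114.28 mm

X̄ = 125.00 mm, Ȳ = 114.28 mm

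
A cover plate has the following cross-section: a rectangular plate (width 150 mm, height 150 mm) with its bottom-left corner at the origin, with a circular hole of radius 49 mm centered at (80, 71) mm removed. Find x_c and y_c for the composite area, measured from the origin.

plate: A = 150 × 150 = 22500.00, centroid at (75.00, 75.00).
hole: A = −π·49² = -7542.96, centroid at (80.00, 71.00).
ΣA = 14957.04 mm²
ΣAx_c = (22500.00)(75.00) + (-7542.96)(80.00) = 1084062.88 mm³
ΣAy_c = (22500.00)(75.00) + (-7542.96)(71.00) = 1151949.56 mm³
x_c = 1084062.88 / 14957.04 = 72.48 mm
y_c = 1151949.56 / 14957.04 = 77.02 mm

x_c = 72.48 mm, y_c = 77.02 mm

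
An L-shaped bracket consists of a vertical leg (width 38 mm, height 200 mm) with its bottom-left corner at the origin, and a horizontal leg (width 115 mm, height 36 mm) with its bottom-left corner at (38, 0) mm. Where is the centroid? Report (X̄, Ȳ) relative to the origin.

X̄ = 45.98 mm, Ȳ = 71.08 mm

vertical leg: A = 38 × 200 = 7600.00, centroid at (19.00, 100.00).
horizontal leg: A = 115 × 36 = 4140.00, centroid at (95.50, 18.00).
ΣA = 11740.00 mm², ΣAX̄ = 539770.00 mm³, ΣAȲ = 834520.00 mm³.
X̄ = 539770.00/11740.00 = 45.98 mm; Ȳ = 834520.00/11740.00 = 71.08 mm.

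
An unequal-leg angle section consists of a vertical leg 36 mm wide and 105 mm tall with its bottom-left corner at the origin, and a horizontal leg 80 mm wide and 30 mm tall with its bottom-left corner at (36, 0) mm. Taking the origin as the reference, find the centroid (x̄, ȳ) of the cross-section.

x̄ = 40.52 mm, ȳ = 37.94 mm

Part | A | x̄ᵢ | ȳᵢ | A·x̄ᵢ | A·ȳᵢ
vertical leg | 3780.00 | 18.00 | 52.50 | 68040.00 | 198450.00
horizontal leg | 2400.00 | 76.00 | 15.00 | 182400.00 | 36000.00
Σ | 6180.00 |  |  | 250440.00 | 234450.00
x̄ = 250440.00 / 6180.00 = 40.52 mm
ȳ = 234450.00 / 6180.00 = 37.94 mm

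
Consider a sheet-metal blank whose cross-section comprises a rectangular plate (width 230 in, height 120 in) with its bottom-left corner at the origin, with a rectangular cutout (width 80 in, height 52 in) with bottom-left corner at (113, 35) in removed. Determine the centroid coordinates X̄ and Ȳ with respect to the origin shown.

plate: A = 230 × 120 = 27600.00, centroid at (115.00, 60.00).
hole: A = −(80 × 52) = -4160.00, centroid at (153.00, 61.00).
ΣA = 23440.00 in²
ΣAX̄ = (27600.00)(115.00) + (-4160.00)(153.00) = 2537520.00 in³
ΣAȲ = (27600.00)(60.00) + (-4160.00)(61.00) = 1402240.00 in³
X̄ = 2537520.00 / 23440.00 = 108.26 in
Ȳ = 1402240.00 / 23440.00 = 59.82 in

X̄ = 108.26 in, Ȳ = 59.82 in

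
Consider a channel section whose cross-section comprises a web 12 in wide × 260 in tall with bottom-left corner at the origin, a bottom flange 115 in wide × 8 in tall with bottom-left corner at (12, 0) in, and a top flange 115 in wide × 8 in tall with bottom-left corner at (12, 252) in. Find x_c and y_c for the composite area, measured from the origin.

x_c = 29.56 in, y_c = 130.00 in

web: A = 12 × 260 = 3120.00, centroid at (6.00, 130.00).
bottom flange: A = 115 × 8 = 920.00, centroid at (69.50, 4.00).
top flange: A = 115 × 8 = 920.00, centroid at (69.50, 256.00).
ΣA = 4960.00 in²
ΣAx_c = (3120.00)(6.00) + (920.00)(69.50) + (920.00)(69.50) = 146600.00 in³
ΣAy_c = (3120.00)(130.00) + (920.00)(4.00) + (920.00)(256.00) = 644800.00 in³
x_c = 146600.00 / 4960.00 = 29.56 in
y_c = 644800.00 / 4960.00 = 130.00 in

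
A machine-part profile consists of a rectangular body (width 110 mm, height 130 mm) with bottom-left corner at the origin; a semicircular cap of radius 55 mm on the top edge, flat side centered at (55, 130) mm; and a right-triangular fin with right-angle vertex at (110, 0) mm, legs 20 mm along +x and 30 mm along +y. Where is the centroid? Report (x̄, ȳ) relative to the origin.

rectangular body: A = 110 × 130 = 14300.00, centroid at (55.00, 65.00).
semicircular top: A = ½π·55² = 4751.66, centroid at (55.00, 153.34).
triangular fin: A = ½·20·30 = 300.00, centroid at (116.67, 10.00).
ΣA = 19351.66 mm²
ΣAx̄ = (14300.00)(55.00) + (4751.66)(55.00) + (300.00)(116.67) = 1082841.24 mm³
ΣAȳ = (14300.00)(65.00) + (4751.66)(153.34) + (300.00)(10.00) = 1661132.32 mm³
x̄ = 1082841.24 / 19351.66 = 55.96 mm
ȳ = 1661132.32 / 19351.66 = 85.84 mm

x̄ = 55.96 mm, ȳ = 85.84 mm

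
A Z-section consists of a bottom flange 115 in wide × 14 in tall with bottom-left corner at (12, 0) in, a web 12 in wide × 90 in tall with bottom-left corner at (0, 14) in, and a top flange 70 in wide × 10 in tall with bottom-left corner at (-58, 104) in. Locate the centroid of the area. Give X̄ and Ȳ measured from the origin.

X̄ = 30.17 in, Ȳ = 44.63 in

bottom flange: A = 115 × 14 = 1610.00, centroid at (69.50, 7.00).
web: A = 12 × 90 = 1080.00, centroid at (6.00, 59.00).
top flange: A = 70 × 10 = 700.00, centroid at (-23.00, 109.00).
ΣA = 3390.00 in²
ΣAX̄ = (1610.00)(69.50) + (1080.00)(6.00) + (700.00)(-23.00) = 102275.00 in³
ΣAȲ = (1610.00)(7.00) + (1080.00)(59.00) + (700.00)(109.00) = 151290.00 in³
X̄ = 102275.00 / 3390.00 = 30.17 in
Ȳ = 151290.00 / 3390.00 = 44.63 in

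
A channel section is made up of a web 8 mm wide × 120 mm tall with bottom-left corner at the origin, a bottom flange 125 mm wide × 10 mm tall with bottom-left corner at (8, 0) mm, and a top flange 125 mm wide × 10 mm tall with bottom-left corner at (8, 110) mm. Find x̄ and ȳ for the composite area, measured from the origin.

web: A = 8 × 120 = 960.00, centroid at (4.00, 60.00).
bottom flange: A = 125 × 10 = 1250.00, centroid at (70.50, 5.00).
top flange: A = 125 × 10 = 1250.00, centroid at (70.50, 115.00).
ΣA = 3460.00 mm²
ΣAx̄ = (960.00)(4.00) + (1250.00)(70.50) + (1250.00)(70.50) = 180090.00 mm³
ΣAȳ = (960.00)(60.00) + (1250.00)(5.00) + (1250.00)(115.00) = 207600.00 mm³
x̄ = 180090.00 / 3460.00 = 52.05 mm
ȳ = 207600.00 / 3460.00 = 60.00 mm

x̄ = 52.05 mm, ȳ = 60.00 mm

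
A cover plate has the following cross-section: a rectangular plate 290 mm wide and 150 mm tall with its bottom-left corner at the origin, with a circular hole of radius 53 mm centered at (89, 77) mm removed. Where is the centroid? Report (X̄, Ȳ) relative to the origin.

plate: A = 290 × 150 = 43500.00, centroid at (145.00, 75.00).
hole: A = −π·53² = -8824.73, centroid at (89.00, 77.00).
ΣA = 34675.27 mm²
ΣAX̄ = (43500.00)(145.00) + (-8824.73)(89.00) = 5522098.70 mm³
ΣAȲ = (43500.00)(75.00) + (-8824.73)(77.00) = 2582995.50 mm³
X̄ = 5522098.70 / 34675.27 = 159.25 mm
Ȳ = 2582995.50 / 34675.27 = 74.49 mm

X̄ = 159.25 mm, Ȳ = 74.49 mm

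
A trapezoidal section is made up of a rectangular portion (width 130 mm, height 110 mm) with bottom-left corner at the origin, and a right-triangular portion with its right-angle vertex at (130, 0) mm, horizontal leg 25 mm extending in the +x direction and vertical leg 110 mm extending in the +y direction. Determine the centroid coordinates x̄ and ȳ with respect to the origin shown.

x̄ = 71.43 mm, ȳ = 53.39 mm

rectangular portion: A = 130 × 110 = 14300.00, centroid at (65.00, 55.00).
triangular portion: A = ½·25·110 = 1375.00, centroid at (138.33, 36.67).
ΣA = 15675.00 mm²
ΣAx̄ = (14300.00)(65.00) + (1375.00)(138.33) = 1119708.33 mm³
ΣAȳ = (14300.00)(55.00) + (1375.00)(36.67) = 836916.67 mm³
x̄ = 1119708.33 / 15675.00 = 71.43 mm
ȳ = 836916.67 / 15675.00 = 53.39 mm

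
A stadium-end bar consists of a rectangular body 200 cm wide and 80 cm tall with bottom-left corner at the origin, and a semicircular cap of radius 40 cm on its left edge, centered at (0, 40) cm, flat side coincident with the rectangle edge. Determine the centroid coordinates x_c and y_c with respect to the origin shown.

rectangular body: A = 200 × 80 = 16000.00, centroid at (100.00, 40.00).
semicircular end: A = ½π·40² = 2513.27, centroid at (-16.98, 40.00).
ΣA = 18513.27 cm², ΣAx_c = 1557333.33 cm³, ΣAy_c = 740530.96 cm³.
x_c = 1557333.33/18513.27 = 84.12 cm; y_c = 740530.96/18513.27 = 40.00 cm.

x_c = 84.12 cm, y_c = 40.00 cm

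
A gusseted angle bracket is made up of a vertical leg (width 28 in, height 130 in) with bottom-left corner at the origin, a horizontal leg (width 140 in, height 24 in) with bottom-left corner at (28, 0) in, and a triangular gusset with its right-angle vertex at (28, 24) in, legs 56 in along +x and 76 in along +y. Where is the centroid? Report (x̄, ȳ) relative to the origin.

Part | A | x̄ᵢ | ȳᵢ | A·x̄ᵢ | A·ȳᵢ
vertical leg | 3640.00 | 14.00 | 65.00 | 50960.00 | 236600.00
horizontal leg | 3360.00 | 98.00 | 12.00 | 329280.00 | 40320.00
gusset | 2128.00 | 46.67 | 49.33 | 99306.67 | 104981.33
Σ | 9128.00 |  |  | 479546.67 | 381901.33
x̄ = 479546.67 / 9128.00 = 52.54 in
ȳ = 381901.33 / 9128.00 = 41.84 in

x̄ = 52.54 in, ȳ = 41.84 in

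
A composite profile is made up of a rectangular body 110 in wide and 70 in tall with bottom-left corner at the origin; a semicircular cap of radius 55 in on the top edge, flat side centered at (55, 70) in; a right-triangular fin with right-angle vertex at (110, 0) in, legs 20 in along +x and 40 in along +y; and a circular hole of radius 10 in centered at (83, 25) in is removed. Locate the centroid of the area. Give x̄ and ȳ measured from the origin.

Part | A | x̄ᵢ | ȳᵢ | A·x̄ᵢ | A·ȳᵢ
rectangular body | 7700.00 | 55.00 | 35.00 | 423500.00 | 269500.00
semicircular top | 4751.66 | 55.00 | 93.34 | 261341.24 | 443532.79
triangular fin | 400.00 | 116.67 | 13.33 | 46666.67 | 5333.33
hole | -314.16 | 83.00 | 25.00 | -26075.22 | -7853.98
Σ | 12537.50 |  |  | 705432.69 | 710512.14
x̄ = 705432.69 / 12537.50 = 56.27 in
ȳ = 710512.14 / 12537.50 = 56.67 in

x̄ = 56.27 in, ȳ = 56.67 in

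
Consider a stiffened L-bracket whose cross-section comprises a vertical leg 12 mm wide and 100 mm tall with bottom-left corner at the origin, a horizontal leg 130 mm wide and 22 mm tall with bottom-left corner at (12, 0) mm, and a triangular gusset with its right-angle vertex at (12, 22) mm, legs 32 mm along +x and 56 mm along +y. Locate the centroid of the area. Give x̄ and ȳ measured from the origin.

x̄ = 49.99 mm, ȳ = 25.81 mm

Part | A | x̄ᵢ | ȳᵢ | A·x̄ᵢ | A·ȳᵢ
vertical leg | 1200.00 | 6.00 | 50.00 | 7200.00 | 60000.00
horizontal leg | 2860.00 | 77.00 | 11.00 | 220220.00 | 31460.00
gusset | 896.00 | 22.67 | 40.67 | 20309.33 | 36437.33
Σ | 4956.00 |  |  | 247729.33 | 127897.33
x̄ = 247729.33 / 4956.00 = 49.99 mm
ȳ = 127897.33 / 4956.00 = 25.81 mm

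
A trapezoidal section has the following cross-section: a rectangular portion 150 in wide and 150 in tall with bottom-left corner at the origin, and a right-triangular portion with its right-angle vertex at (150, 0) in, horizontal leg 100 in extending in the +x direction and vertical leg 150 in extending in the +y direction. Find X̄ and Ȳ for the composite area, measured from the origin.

rectangular portion: A = 150 × 150 = 22500.00, centroid at (75.00, 75.00).
triangular portion: A = ½·100·150 = 7500.00, centroid at (183.33, 50.00).
ΣA = 30000.00 in²
ΣAX̄ = (22500.00)(75.00) + (7500.00)(183.33) = 3062500.00 in³
ΣAȲ = (22500.00)(75.00) + (7500.00)(50.00) = 2062500.00 in³
X̄ = 3062500.00 / 30000.00 = 102.08 in
Ȳ = 2062500.00 / 30000.00 = 68.75 in

X̄ = 102.08 in, Ȳ = 68.75 in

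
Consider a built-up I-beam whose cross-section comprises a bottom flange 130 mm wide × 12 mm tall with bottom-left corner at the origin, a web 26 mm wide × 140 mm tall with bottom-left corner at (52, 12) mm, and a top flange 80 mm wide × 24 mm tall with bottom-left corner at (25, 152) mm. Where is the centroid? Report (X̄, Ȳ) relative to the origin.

bottom flange: A = 130 × 12 = 1560.00, centroid at (65.00, 6.00).
web: A = 26 × 140 = 3640.00, centroid at (65.00, 82.00).
top flange: A = 80 × 24 = 1920.00, centroid at (65.00, 164.00).
ΣA = 7120.00 mm²
ΣAX̄ = (1560.00)(65.00) + (3640.00)(65.00) + (1920.00)(65.00) = 462800.00 mm³
ΣAȲ = (1560.00)(6.00) + (3640.00)(82.00) + (1920.00)(164.00) = 622720.00 mm³
X̄ = 462800.00 / 7120.00 = 65.00 mm
Ȳ = 622720.00 / 7120.00 = 87.46 mm

X̄ = 65.00 mm, Ȳ = 87.46 mm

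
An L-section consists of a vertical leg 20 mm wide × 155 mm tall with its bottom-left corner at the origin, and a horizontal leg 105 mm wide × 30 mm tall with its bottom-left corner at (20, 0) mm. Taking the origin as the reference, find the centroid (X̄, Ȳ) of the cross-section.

X̄ = 41.50 mm, Ȳ = 46.00 mm

vertical leg: A = 20 × 155 = 3100.00, centroid at (10.00, 77.50).
horizontal leg: A = 105 × 30 = 3150.00, centroid at (72.50, 15.00).
ΣA = 6250.00 mm²
ΣAX̄ = (3100.00)(10.00) + (3150.00)(72.50) = 259375.00 mm³
ΣAȲ = (3100.00)(77.50) + (3150.00)(15.00) = 287500.00 mm³
X̄ = 259375.00 / 6250.00 = 41.50 mm
Ȳ = 287500.00 / 6250.00 = 46.00 mm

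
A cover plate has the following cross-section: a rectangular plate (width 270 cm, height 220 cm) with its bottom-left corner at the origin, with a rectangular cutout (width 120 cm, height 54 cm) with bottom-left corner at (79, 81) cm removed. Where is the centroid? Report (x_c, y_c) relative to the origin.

x_c = 134.51 cm, y_c = 110.24 cm

Part | A | x̄ᵢ | ȳᵢ | A·x̄ᵢ | A·ȳᵢ
plate | 59400.00 | 135.00 | 110.00 | 8019000.00 | 6534000.00
hole | -6480.00 | 139.00 | 108.00 | -900720.00 | -699840.00
Σ | 52920.00 |  |  | 7118280.00 | 5834160.00
x_c = 7118280.00 / 52920.00 = 134.51 cm
y_c = 5834160.00 / 52920.00 = 110.24 cm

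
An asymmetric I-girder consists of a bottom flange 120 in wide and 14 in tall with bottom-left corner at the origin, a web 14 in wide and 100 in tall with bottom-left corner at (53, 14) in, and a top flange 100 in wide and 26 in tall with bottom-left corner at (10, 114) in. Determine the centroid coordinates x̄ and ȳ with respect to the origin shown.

x̄ = 60.00 in, ȳ = 75.98 in

bottom flange: A = 120 × 14 = 1680.00, centroid at (60.00, 7.00).
web: A = 14 × 100 = 1400.00, centroid at (60.00, 64.00).
top flange: A = 100 × 26 = 2600.00, centroid at (60.00, 127.00).
ΣA = 5680.00 in²
ΣAx̄ = (1680.00)(60.00) + (1400.00)(60.00) + (2600.00)(60.00) = 340800.00 in³
ΣAȳ = (1680.00)(7.00) + (1400.00)(64.00) + (2600.00)(127.00) = 431560.00 in³
x̄ = 340800.00 / 5680.00 = 60.00 in
ȳ = 431560.00 / 5680.00 = 75.98 in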